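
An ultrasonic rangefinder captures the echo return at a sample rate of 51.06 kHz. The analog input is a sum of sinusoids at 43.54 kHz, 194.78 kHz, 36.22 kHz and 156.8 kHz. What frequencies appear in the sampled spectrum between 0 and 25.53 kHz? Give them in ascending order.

fs/2 = 25.53 kHz.
43.54 kHz > fs/2 = 25.53 kHz, folds to fs − 43.54 kHz = 7.52 kHz.
194.78 kHz mod fs = 41.6 kHz.
41.6 kHz > fs/2 = 25.53 kHz, folds to fs − 41.6 kHz = 9.46 kHz.
36.22 kHz > fs/2 = 25.53 kHz, folds to fs − 36.22 kHz = 14.84 kHz.
156.8 kHz mod fs = 3.62 kHz.
3.62 kHz ≤ fs/2 = 25.53 kHz, appears at 3.62 kHz.
Distinct values: {3.62 kHz, 7.52 kHz, 9.46 kHz, 14.84 kHz}.

3.62 kHz, 7.52 kHz, 9.46 kHz, 14.84 kHz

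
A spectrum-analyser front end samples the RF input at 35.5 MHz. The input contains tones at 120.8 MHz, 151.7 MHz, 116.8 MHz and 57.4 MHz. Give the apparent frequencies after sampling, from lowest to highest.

fs/2 = 17.75 MHz.
120.8 MHz mod fs = 14.3 MHz.
14.3 MHz ≤ fs/2 = 17.75 MHz, appears at 14.3 MHz.
151.7 MHz mod fs = 9.7 MHz.
9.7 MHz ≤ fs/2 = 17.75 MHz, appears at 9.7 MHz.
116.8 MHz mod fs = 10.3 MHz.
10.3 MHz ≤ fs/2 = 17.75 MHz, appears at 10.3 MHz.
57.4 MHz mod fs = 21.9 MHz.
21.9 MHz > fs/2 = 17.75 MHz, folds to fs − 21.9 MHz = 13.6 MHz.
Distinct values: {9.7 MHz, 10.3 MHz, 13.6 MHz, 14.3 MHz}.

9.7 MHz, 10.3 MHz, 13.6 MHz, 14.3 MHz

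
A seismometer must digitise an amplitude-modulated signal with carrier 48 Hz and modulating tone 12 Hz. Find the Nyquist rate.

AM sidebands sit at fc ± fm = 36 Hz and 60 Hz.
Highest-frequency component: 60 Hz.
Nyquist rate = 2 × 60 Hz = 120 Hz.

120 Hz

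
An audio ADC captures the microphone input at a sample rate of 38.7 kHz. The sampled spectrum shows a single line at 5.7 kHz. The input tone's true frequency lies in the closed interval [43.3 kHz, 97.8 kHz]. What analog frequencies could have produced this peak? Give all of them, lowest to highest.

Frequencies that alias to 5.7 kHz are k·fs ± 5.7 kHz for integer k ≥ 0.
k=0: 5.7 kHz.
k=1: 33 kHz, 44.4 kHz.
k=2: 71.7 kHz, 83.1 kHz.
k=3: 110.4 kHz, 121.8 kHz.
Within [43.3 kHz, 97.8 kHz]: 44.4 kHz, 71.7 kHz, 83.1 kHz.

44.4 kHz, 71.7 kHz, 83.1 kHz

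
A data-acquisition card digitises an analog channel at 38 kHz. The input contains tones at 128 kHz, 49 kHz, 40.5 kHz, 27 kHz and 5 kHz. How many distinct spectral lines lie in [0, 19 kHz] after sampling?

fs/2 = 19 kHz.
128 kHz mod fs = 14 kHz.
14 kHz ≤ fs/2 = 19 kHz, appears at 14 kHz.
49 kHz mod fs = 11 kHz.
11 kHz ≤ fs/2 = 19 kHz, appears at 11 kHz.
40.5 kHz mod fs = 2.5 kHz.
2.5 kHz ≤ fs/2 = 19 kHz, appears at 2.5 kHz.
27 kHz > fs/2 = 19 kHz, folds to fs − 27 kHz = 11 kHz.
5 kHz ≤ fs/2 = 19 kHz, passes unchanged.
Distinct values: {2.5 kHz, 5 kHz, 11 kHz, 14 kHz} → 4.

4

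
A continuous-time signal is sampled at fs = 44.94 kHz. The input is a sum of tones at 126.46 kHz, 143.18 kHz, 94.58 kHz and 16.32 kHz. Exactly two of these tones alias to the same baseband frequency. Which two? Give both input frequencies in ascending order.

fs/2 = 22.47 kHz.
126.46 kHz mod fs = 36.58 kHz.
36.58 kHz > fs/2 = 22.47 kHz, folds to fs − 36.58 kHz = 8.36 kHz.
143.18 kHz mod fs = 8.36 kHz.
8.36 kHz ≤ fs/2 = 22.47 kHz, appears at 8.36 kHz.
94.58 kHz mod fs = 4.7 kHz.
4.7 kHz ≤ fs/2 = 22.47 kHz, appears at 4.7 kHz.
16.32 kHz ≤ fs/2 = 22.47 kHz, passes unchanged.
126.46 kHz and 143.18 kHz both map to 8.36 kHz.

126.46 kHz, 143.18 kHz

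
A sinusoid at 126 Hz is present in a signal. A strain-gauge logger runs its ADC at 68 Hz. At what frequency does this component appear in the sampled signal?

126 Hz mod fs = 58 Hz.
58 Hz > fs/2 = 34 Hz, folds to fs − 58 Hz = 10 Hz.

10 Hz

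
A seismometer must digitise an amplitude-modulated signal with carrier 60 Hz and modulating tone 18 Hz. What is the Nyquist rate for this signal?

156 Hz

AM sidebands sit at fc ± fm = 42 Hz and 78 Hz.
Highest-frequency component: 78 Hz.
Nyquist rate = 2 × 78 Hz = 156 Hz.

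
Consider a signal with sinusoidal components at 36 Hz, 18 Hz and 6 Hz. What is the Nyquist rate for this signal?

72 Hz

Highest-frequency component: 36 Hz.
Nyquist rate = 2 × 36 Hz = 72 Hz.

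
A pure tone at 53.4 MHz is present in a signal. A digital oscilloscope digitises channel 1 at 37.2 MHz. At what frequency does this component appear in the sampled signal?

16.2 MHz

53.4 MHz mod fs = 16.2 MHz.
16.2 MHz ≤ fs/2 = 18.6 MHz, appears at 16.2 MHz.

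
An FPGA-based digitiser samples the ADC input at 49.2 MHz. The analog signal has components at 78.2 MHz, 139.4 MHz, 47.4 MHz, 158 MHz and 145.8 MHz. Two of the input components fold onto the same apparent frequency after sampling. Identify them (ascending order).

fs/2 = 24.6 MHz.
78.2 MHz mod fs = 29 MHz.
29 MHz > fs/2 = 24.6 MHz, folds to fs − 29 MHz = 20.2 MHz.
139.4 MHz mod fs = 41 MHz.
41 MHz > fs/2 = 24.6 MHz, folds to fs − 41 MHz = 8.2 MHz.
47.4 MHz > fs/2 = 24.6 MHz, folds to fs − 47.4 MHz = 1.8 MHz.
158 MHz mod fs = 10.4 MHz.
10.4 MHz ≤ fs/2 = 24.6 MHz, appears at 10.4 MHz.
145.8 MHz mod fs = 47.4 MHz.
47.4 MHz > fs/2 = 24.6 MHz, folds to fs − 47.4 MHz = 1.8 MHz.
47.4 MHz and 145.8 MHz both map to 1.8 MHz.

47.4 MHz, 145.8 MHz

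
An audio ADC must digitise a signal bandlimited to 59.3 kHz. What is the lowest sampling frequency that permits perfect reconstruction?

Nyquist rate = 2 × 59.3 kHz = 118.6 kHz.

118.6 kHz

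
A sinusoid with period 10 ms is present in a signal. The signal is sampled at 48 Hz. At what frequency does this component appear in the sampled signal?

T = 10 ms → f = 1/T = 100 Hz.
100 Hz mod fs = 4 Hz.
4 Hz ≤ fs/2 = 24 Hz, appears at 4 Hz.

4 Hz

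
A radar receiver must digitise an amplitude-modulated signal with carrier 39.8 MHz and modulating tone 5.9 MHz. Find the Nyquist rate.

91.4 MHz

AM sidebands sit at fc ± fm = 33.9 MHz and 45.7 MHz.
Highest-frequency component: 45.7 MHz.
Nyquist rate = 2 × 45.7 MHz = 91.4 MHz.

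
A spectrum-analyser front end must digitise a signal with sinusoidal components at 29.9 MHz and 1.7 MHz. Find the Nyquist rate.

Highest-frequency component: 29.9 MHz.
Nyquist rate = 2 × 29.9 MHz = 59.8 MHz.

59.8 MHz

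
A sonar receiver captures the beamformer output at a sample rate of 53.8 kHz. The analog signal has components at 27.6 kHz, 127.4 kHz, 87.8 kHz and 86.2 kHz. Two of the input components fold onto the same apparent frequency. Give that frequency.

fs/2 = 26.9 kHz.
27.6 kHz > fs/2 = 26.9 kHz, folds to fs − 27.6 kHz = 26.2 kHz.
127.4 kHz mod fs = 19.8 kHz.
19.8 kHz ≤ fs/2 = 26.9 kHz, appears at 19.8 kHz.
87.8 kHz mod fs = 34 kHz.
34 kHz > fs/2 = 26.9 kHz, folds to fs − 34 kHz = 19.8 kHz.
86.2 kHz mod fs = 32.4 kHz.
32.4 kHz > fs/2 = 26.9 kHz, folds to fs − 32.4 kHz = 21.4 kHz.
87.8 kHz and 127.4 kHz both map to 19.8 kHz.

19.8 kHz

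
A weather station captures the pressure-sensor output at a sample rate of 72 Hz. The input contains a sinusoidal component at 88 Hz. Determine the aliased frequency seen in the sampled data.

88 Hz mod fs = 16 Hz.
16 Hz ≤ fs/2 = 36 Hz, appears at 16 Hz.

16 Hz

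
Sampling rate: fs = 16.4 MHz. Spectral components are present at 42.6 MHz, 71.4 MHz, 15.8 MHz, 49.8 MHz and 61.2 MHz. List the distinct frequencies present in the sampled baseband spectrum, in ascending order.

0.6 MHz, 4.4 MHz, 5.8 MHz, 6.6 MHz

fs/2 = 8.2 MHz.
42.6 MHz mod fs = 9.8 MHz.
9.8 MHz > fs/2 = 8.2 MHz, folds to fs − 9.8 MHz = 6.6 MHz.
71.4 MHz mod fs = 5.8 MHz.
5.8 MHz ≤ fs/2 = 8.2 MHz, appears at 5.8 MHz.
15.8 MHz > fs/2 = 8.2 MHz, folds to fs − 15.8 MHz = 0.6 MHz.
49.8 MHz mod fs = 0.6 MHz.
0.6 MHz ≤ fs/2 = 8.2 MHz, appears at 0.6 MHz.
61.2 MHz mod fs = 12 MHz.
12 MHz > fs/2 = 8.2 MHz, folds to fs − 12 MHz = 4.4 MHz.
Distinct values: {0.6 MHz, 4.4 MHz, 5.8 MHz, 6.6 MHz}.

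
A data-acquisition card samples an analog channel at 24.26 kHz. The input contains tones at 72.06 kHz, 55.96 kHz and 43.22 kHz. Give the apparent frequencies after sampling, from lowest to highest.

fs/2 = 12.13 kHz.
72.06 kHz mod fs = 23.54 kHz.
23.54 kHz > fs/2 = 12.13 kHz, folds to fs − 23.54 kHz = 0.72 kHz.
55.96 kHz mod fs = 7.44 kHz.
7.44 kHz ≤ fs/2 = 12.13 kHz, appears at 7.44 kHz.
43.22 kHz mod fs = 18.96 kHz.
18.96 kHz > fs/2 = 12.13 kHz, folds to fs − 18.96 kHz = 5.3 kHz.
Distinct values: {0.72 kHz, 5.3 kHz, 7.44 kHz}.

0.72 kHz, 5.3 kHz, 7.44 kHz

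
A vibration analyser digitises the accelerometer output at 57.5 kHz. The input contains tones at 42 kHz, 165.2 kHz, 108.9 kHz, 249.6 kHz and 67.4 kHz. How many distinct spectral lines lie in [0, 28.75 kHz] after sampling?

fs/2 = 28.75 kHz.
42 kHz > fs/2 = 28.75 kHz, folds to fs − 42 kHz = 15.5 kHz.
165.2 kHz mod fs = 50.2 kHz.
50.2 kHz > fs/2 = 28.75 kHz, folds to fs − 50.2 kHz = 7.3 kHz.
108.9 kHz mod fs = 51.4 kHz.
51.4 kHz > fs/2 = 28.75 kHz, folds to fs − 51.4 kHz = 6.1 kHz.
249.6 kHz mod fs = 19.6 kHz.
19.6 kHz ≤ fs/2 = 28.75 kHz, appears at 19.6 kHz.
67.4 kHz mod fs = 9.9 kHz.
9.9 kHz ≤ fs/2 = 28.75 kHz, appears at 9.9 kHz.
Distinct values: {6.1 kHz, 7.3 kHz, 9.9 kHz, 15.5 kHz, 19.6 kHz} → 5.

5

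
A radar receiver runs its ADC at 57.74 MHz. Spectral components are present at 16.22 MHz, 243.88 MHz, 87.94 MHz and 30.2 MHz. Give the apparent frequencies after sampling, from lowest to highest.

12.92 MHz, 16.22 MHz, 27.54 MHz

fs/2 = 28.87 MHz.
16.22 MHz ≤ fs/2 = 28.87 MHz, passes unchanged.
243.88 MHz mod fs = 12.92 MHz.
12.92 MHz ≤ fs/2 = 28.87 MHz, appears at 12.92 MHz.
87.94 MHz mod fs = 30.2 MHz.
30.2 MHz > fs/2 = 28.87 MHz, folds to fs − 30.2 MHz = 27.54 MHz.
30.2 MHz > fs/2 = 28.87 MHz, folds to fs − 30.2 MHz = 27.54 MHz.
Distinct values: {12.92 MHz, 16.22 MHz, 27.54 MHz}.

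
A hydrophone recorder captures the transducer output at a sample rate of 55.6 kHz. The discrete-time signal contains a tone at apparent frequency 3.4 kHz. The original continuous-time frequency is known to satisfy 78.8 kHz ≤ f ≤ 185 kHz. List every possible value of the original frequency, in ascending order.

Frequencies that alias to 3.4 kHz are k·fs ± 3.4 kHz for integer k ≥ 0.
k=0: 3.4 kHz.
k=1: 52.2 kHz, 59 kHz.
k=2: 107.8 kHz, 114.6 kHz.
k=3: 163.4 kHz, 170.2 kHz.
k=4: 219 kHz, 225.8 kHz.
Within [78.8 kHz, 185 kHz]: 107.8 kHz, 114.6 kHz, 163.4 kHz, 170.2 kHz.

107.8 kHz, 114.6 kHz, 163.4 kHz, 170.2 kHz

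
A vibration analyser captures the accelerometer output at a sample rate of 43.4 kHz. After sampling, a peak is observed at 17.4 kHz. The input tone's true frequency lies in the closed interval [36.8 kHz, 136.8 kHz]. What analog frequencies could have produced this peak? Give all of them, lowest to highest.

60.8 kHz, 69.4 kHz, 104.2 kHz, 112.8 kHz

Frequencies that alias to 17.4 kHz are k·fs ± 17.4 kHz for integer k ≥ 0.
k=0: 17.4 kHz.
k=1: 26 kHz, 60.8 kHz.
k=2: 69.4 kHz, 104.2 kHz.
k=3: 112.8 kHz, 147.6 kHz.
k=4: 156.2 kHz, 191 kHz.
Within [36.8 kHz, 136.8 kHz]: 60.8 kHz, 69.4 kHz, 104.2 kHz, 112.8 kHz.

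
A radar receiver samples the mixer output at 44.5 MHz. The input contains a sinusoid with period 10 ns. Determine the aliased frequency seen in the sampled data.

T = 10 ns → f = 1/T = 100 MHz.
100 MHz mod fs = 11 MHz.
11 MHz ≤ fs/2 = 22.25 MHz, appears at 11 MHz.

11 MHz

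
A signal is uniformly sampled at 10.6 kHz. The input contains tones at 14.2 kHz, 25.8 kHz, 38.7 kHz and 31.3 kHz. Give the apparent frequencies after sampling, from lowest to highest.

0.5 kHz, 3.6 kHz, 3.7 kHz, 4.6 kHz

fs/2 = 5.3 kHz.
14.2 kHz mod fs = 3.6 kHz.
3.6 kHz ≤ fs/2 = 5.3 kHz, appears at 3.6 kHz.
25.8 kHz mod fs = 4.6 kHz.
4.6 kHz ≤ fs/2 = 5.3 kHz, appears at 4.6 kHz.
38.7 kHz mod fs = 6.9 kHz.
6.9 kHz > fs/2 = 5.3 kHz, folds to fs − 6.9 kHz = 3.7 kHz.
31.3 kHz mod fs = 10.1 kHz.
10.1 kHz > fs/2 = 5.3 kHz, folds to fs − 10.1 kHz = 0.5 kHz.
Distinct values: {0.5 kHz, 3.6 kHz, 3.7 kHz, 4.6 kHz}.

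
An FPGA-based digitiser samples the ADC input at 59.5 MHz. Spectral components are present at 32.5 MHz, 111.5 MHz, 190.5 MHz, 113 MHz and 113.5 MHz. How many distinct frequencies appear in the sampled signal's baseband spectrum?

5

fs/2 = 29.75 MHz.
32.5 MHz > fs/2 = 29.75 MHz, folds to fs − 32.5 MHz = 27 MHz.
111.5 MHz mod fs = 52 MHz.
52 MHz > fs/2 = 29.75 MHz, folds to fs − 52 MHz = 7.5 MHz.
190.5 MHz mod fs = 12 MHz.
12 MHz ≤ fs/2 = 29.75 MHz, appears at 12 MHz.
113 MHz mod fs = 53.5 MHz.
53.5 MHz > fs/2 = 29.75 MHz, folds to fs − 53.5 MHz = 6 MHz.
113.5 MHz mod fs = 54 MHz.
54 MHz > fs/2 = 29.75 MHz, folds to fs − 54 MHz = 5.5 MHz.
Distinct values: {5.5 MHz, 6 MHz, 7.5 MHz, 12 MHz, 27 MHz} → 5.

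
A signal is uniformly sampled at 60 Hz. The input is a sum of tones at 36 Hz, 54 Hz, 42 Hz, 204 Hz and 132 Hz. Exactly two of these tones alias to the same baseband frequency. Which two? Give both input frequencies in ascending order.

36 Hz, 204 Hz

fs/2 = 30 Hz.
36 Hz > fs/2 = 30 Hz, folds to fs − 36 Hz = 24 Hz.
54 Hz > fs/2 = 30 Hz, folds to fs − 54 Hz = 6 Hz.
42 Hz > fs/2 = 30 Hz, folds to fs − 42 Hz = 18 Hz.
204 Hz mod fs = 24 Hz.
24 Hz ≤ fs/2 = 30 Hz, appears at 24 Hz.
132 Hz mod fs = 12 Hz.
12 Hz ≤ fs/2 = 30 Hz, appears at 12 Hz.
36 Hz and 204 Hz both map to 24 Hz.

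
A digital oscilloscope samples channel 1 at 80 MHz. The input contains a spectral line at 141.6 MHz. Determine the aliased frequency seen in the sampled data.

141.6 MHz mod fs = 61.6 MHz.
61.6 MHz > fs/2 = 40 MHz, folds to fs − 61.6 MHz = 18.4 MHz.

18.4 MHz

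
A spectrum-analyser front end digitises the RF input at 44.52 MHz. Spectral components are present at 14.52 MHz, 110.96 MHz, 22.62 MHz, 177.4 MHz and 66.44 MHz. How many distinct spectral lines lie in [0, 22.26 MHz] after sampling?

4

fs/2 = 22.26 MHz.
14.52 MHz ≤ fs/2 = 22.26 MHz, passes unchanged.
110.96 MHz mod fs = 21.92 MHz.
21.92 MHz ≤ fs/2 = 22.26 MHz, appears at 21.92 MHz.
22.62 MHz > fs/2 = 22.26 MHz, folds to fs − 22.62 MHz = 21.9 MHz.
177.4 MHz mod fs = 43.84 MHz.
43.84 MHz > fs/2 = 22.26 MHz, folds to fs − 43.84 MHz = 0.68 MHz.
66.44 MHz mod fs = 21.92 MHz.
21.92 MHz ≤ fs/2 = 22.26 MHz, appears at 21.92 MHz.
Distinct values: {0.68 MHz, 14.52 MHz, 21.9 MHz, 21.92 MHz} → 4.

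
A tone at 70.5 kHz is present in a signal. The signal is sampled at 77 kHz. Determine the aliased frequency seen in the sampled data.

70.5 kHz > fs/2 = 38.5 kHz, folds to fs − 70.5 kHz = 6.5 kHz.

6.5 kHz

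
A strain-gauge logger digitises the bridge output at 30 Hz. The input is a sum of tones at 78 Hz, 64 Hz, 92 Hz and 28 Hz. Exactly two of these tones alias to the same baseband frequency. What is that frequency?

2 Hz

fs/2 = 15 Hz.
78 Hz mod fs = 18 Hz.
18 Hz > fs/2 = 15 Hz, folds to fs − 18 Hz = 12 Hz.
64 Hz mod fs = 4 Hz.
4 Hz ≤ fs/2 = 15 Hz, appears at 4 Hz.
92 Hz mod fs = 2 Hz.
2 Hz ≤ fs/2 = 15 Hz, appears at 2 Hz.
28 Hz > fs/2 = 15 Hz, folds to fs − 28 Hz = 2 Hz.
28 Hz and 92 Hz both map to 2 Hz.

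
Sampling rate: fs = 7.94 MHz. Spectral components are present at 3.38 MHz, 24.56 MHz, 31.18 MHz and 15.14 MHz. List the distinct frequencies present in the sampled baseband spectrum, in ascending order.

fs/2 = 3.97 MHz.
3.38 MHz ≤ fs/2 = 3.97 MHz, passes unchanged.
24.56 MHz mod fs = 0.74 MHz.
0.74 MHz ≤ fs/2 = 3.97 MHz, appears at 0.74 MHz.
31.18 MHz mod fs = 7.36 MHz.
7.36 MHz > fs/2 = 3.97 MHz, folds to fs − 7.36 MHz = 0.58 MHz.
15.14 MHz mod fs = 7.2 MHz.
7.2 MHz > fs/2 = 3.97 MHz, folds to fs − 7.2 MHz = 0.74 MHz.
Distinct values: {0.58 MHz, 0.74 MHz, 3.38 MHz}.

0.58 MHz, 0.74 MHz, 3.38 MHz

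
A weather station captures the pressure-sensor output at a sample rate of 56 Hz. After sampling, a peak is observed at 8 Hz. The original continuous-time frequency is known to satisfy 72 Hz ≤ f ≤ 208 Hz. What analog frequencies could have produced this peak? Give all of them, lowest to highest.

104 Hz, 120 Hz, 160 Hz, 176 Hz

Frequencies that alias to 8 Hz are k·fs ± 8 Hz for integer k ≥ 0.
k=0: 8 Hz.
k=1: 48 Hz, 64 Hz.
k=2: 104 Hz, 120 Hz.
k=3: 160 Hz, 176 Hz.
k=4: 216 Hz, 232 Hz.
Within [72 Hz, 208 Hz]: 104 Hz, 120 Hz, 160 Hz, 176 Hz.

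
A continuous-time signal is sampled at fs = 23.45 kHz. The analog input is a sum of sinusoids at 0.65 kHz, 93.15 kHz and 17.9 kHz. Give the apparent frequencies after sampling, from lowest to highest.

fs/2 = 11.725 kHz.
0.65 kHz ≤ fs/2 = 11.725 kHz, passes unchanged.
93.15 kHz mod fs = 22.8 kHz.
22.8 kHz > fs/2 = 11.725 kHz, folds to fs − 22.8 kHz = 0.65 kHz.
17.9 kHz > fs/2 = 11.725 kHz, folds to fs − 17.9 kHz = 5.55 kHz.
Distinct values: {0.65 kHz, 5.55 kHz}.

0.65 kHz, 5.55 kHz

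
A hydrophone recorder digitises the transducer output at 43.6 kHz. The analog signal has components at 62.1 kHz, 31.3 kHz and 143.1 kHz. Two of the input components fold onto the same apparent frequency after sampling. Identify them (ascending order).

31.3 kHz, 143.1 kHz

fs/2 = 21.8 kHz.
62.1 kHz mod fs = 18.5 kHz.
18.5 kHz ≤ fs/2 = 21.8 kHz, appears at 18.5 kHz.
31.3 kHz > fs/2 = 21.8 kHz, folds to fs − 31.3 kHz = 12.3 kHz.
143.1 kHz mod fs = 12.3 kHz.
12.3 kHz ≤ fs/2 = 21.8 kHz, appears at 12.3 kHz.
31.3 kHz and 143.1 kHz both map to 12.3 kHz.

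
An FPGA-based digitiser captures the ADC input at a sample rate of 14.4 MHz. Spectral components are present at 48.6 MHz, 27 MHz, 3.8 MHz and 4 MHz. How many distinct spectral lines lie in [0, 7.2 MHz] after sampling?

4

fs/2 = 7.2 MHz.
48.6 MHz mod fs = 5.4 MHz.
5.4 MHz ≤ fs/2 = 7.2 MHz, appears at 5.4 MHz.
27 MHz mod fs = 12.6 MHz.
12.6 MHz > fs/2 = 7.2 MHz, folds to fs − 12.6 MHz = 1.8 MHz.
3.8 MHz ≤ fs/2 = 7.2 MHz, passes unchanged.
4 MHz ≤ fs/2 = 7.2 MHz, passes unchanged.
Distinct values: {1.8 MHz, 3.8 MHz, 4 MHz, 5.4 MHz} → 4.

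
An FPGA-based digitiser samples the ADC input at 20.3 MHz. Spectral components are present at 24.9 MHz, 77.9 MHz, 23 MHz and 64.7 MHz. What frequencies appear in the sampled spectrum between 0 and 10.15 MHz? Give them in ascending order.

fs/2 = 10.15 MHz.
24.9 MHz mod fs = 4.6 MHz.
4.6 MHz ≤ fs/2 = 10.15 MHz, appears at 4.6 MHz.
77.9 MHz mod fs = 17 MHz.
17 MHz > fs/2 = 10.15 MHz, folds to fs − 17 MHz = 3.3 MHz.
23 MHz mod fs = 2.7 MHz.
2.7 MHz ≤ fs/2 = 10.15 MHz, appears at 2.7 MHz.
64.7 MHz mod fs = 3.8 MHz.
3.8 MHz ≤ fs/2 = 10.15 MHz, appears at 3.8 MHz.
Distinct values: {2.7 MHz, 3.3 MHz, 3.8 MHz, 4.6 MHz}.

2.7 MHz, 3.3 MHz, 3.8 MHz, 4.6 MHz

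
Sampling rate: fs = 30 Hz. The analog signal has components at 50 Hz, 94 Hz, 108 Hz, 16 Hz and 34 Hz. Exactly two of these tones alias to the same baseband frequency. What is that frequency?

fs/2 = 15 Hz.
50 Hz mod fs = 20 Hz.
20 Hz > fs/2 = 15 Hz, folds to fs − 20 Hz = 10 Hz.
94 Hz mod fs = 4 Hz.
4 Hz ≤ fs/2 = 15 Hz, appears at 4 Hz.
108 Hz mod fs = 18 Hz.
18 Hz > fs/2 = 15 Hz, folds to fs − 18 Hz = 12 Hz.
16 Hz > fs/2 = 15 Hz, folds to fs − 16 Hz = 14 Hz.
34 Hz mod fs = 4 Hz.
4 Hz ≤ fs/2 = 15 Hz, appears at 4 Hz.
34 Hz and 94 Hz both map to 4 Hz.

4 Hz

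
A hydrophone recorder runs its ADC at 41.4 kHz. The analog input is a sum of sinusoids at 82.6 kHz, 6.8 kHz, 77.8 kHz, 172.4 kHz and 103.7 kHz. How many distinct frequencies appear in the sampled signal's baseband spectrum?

4

fs/2 = 20.7 kHz.
82.6 kHz mod fs = 41.2 kHz.
41.2 kHz > fs/2 = 20.7 kHz, folds to fs − 41.2 kHz = 0.2 kHz.
6.8 kHz ≤ fs/2 = 20.7 kHz, passes unchanged.
77.8 kHz mod fs = 36.4 kHz.
36.4 kHz > fs/2 = 20.7 kHz, folds to fs − 36.4 kHz = 5 kHz.
172.4 kHz mod fs = 6.8 kHz.
6.8 kHz ≤ fs/2 = 20.7 kHz, appears at 6.8 kHz.
103.7 kHz mod fs = 20.9 kHz.
20.9 kHz > fs/2 = 20.7 kHz, folds to fs − 20.9 kHz = 20.5 kHz.
Distinct values: {0.2 kHz, 5 kHz, 6.8 kHz, 20.5 kHz} → 4.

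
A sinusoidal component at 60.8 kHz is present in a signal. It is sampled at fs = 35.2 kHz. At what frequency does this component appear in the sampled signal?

9.6 kHz

60.8 kHz mod fs = 25.6 kHz.
25.6 kHz > fs/2 = 17.6 kHz, folds to fs − 25.6 kHz = 9.6 kHz.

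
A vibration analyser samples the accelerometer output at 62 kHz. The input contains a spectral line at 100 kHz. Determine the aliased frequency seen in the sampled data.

100 kHz mod fs = 38 kHz.
38 kHz > fs/2 = 31 kHz, folds to fs − 38 kHz = 24 kHz.

24 kHz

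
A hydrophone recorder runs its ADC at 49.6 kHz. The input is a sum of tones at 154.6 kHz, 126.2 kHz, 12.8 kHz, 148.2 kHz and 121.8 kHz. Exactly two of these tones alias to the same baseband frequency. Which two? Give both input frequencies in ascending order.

fs/2 = 24.8 kHz.
154.6 kHz mod fs = 5.8 kHz.
5.8 kHz ≤ fs/2 = 24.8 kHz, appears at 5.8 kHz.
126.2 kHz mod fs = 27 kHz.
27 kHz > fs/2 = 24.8 kHz, folds to fs − 27 kHz = 22.6 kHz.
12.8 kHz ≤ fs/2 = 24.8 kHz, passes unchanged.
148.2 kHz mod fs = 49 kHz.
49 kHz > fs/2 = 24.8 kHz, folds to fs − 49 kHz = 0.6 kHz.
121.8 kHz mod fs = 22.6 kHz.
22.6 kHz ≤ fs/2 = 24.8 kHz, appears at 22.6 kHz.
121.8 kHz and 126.2 kHz both map to 22.6 kHz.

121.8 kHz, 126.2 kHz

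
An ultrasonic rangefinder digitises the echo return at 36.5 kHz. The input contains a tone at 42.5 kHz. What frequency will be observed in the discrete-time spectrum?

6 kHz

42.5 kHz mod fs = 6 kHz.
6 kHz ≤ fs/2 = 18.25 kHz, appears at 6 kHz.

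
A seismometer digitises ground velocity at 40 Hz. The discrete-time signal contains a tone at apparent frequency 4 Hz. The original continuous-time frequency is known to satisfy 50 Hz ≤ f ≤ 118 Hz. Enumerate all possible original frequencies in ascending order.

76 Hz, 84 Hz, 116 Hz

Frequencies that alias to 4 Hz are k·fs ± 4 Hz for integer k ≥ 0.
k=0: 4 Hz.
k=1: 36 Hz, 44 Hz.
k=2: 76 Hz, 84 Hz.
k=3: 116 Hz, 124 Hz.
k=4: 156 Hz, 164 Hz.
Within [50 Hz, 118 Hz]: 76 Hz, 84 Hz, 116 Hz.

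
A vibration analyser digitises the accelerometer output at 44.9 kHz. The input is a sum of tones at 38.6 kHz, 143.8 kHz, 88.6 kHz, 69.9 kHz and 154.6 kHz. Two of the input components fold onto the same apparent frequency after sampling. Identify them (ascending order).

fs/2 = 22.45 kHz.
38.6 kHz > fs/2 = 22.45 kHz, folds to fs − 38.6 kHz = 6.3 kHz.
143.8 kHz mod fs = 9.1 kHz.
9.1 kHz ≤ fs/2 = 22.45 kHz, appears at 9.1 kHz.
88.6 kHz mod fs = 43.7 kHz.
43.7 kHz > fs/2 = 22.45 kHz, folds to fs − 43.7 kHz = 1.2 kHz.
69.9 kHz mod fs = 25 kHz.
25 kHz > fs/2 = 22.45 kHz, folds to fs − 25 kHz = 19.9 kHz.
154.6 kHz mod fs = 19.9 kHz.
19.9 kHz ≤ fs/2 = 22.45 kHz, appears at 19.9 kHz.
69.9 kHz and 154.6 kHz both map to 19.9 kHz.

69.9 kHz, 154.6 kHz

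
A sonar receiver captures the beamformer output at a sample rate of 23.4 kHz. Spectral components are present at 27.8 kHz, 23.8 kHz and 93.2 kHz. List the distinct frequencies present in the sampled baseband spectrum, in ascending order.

0.4 kHz, 4.4 kHz

fs/2 = 11.7 kHz.
27.8 kHz mod fs = 4.4 kHz.
4.4 kHz ≤ fs/2 = 11.7 kHz, appears at 4.4 kHz.
23.8 kHz mod fs = 0.4 kHz.
0.4 kHz ≤ fs/2 = 11.7 kHz, appears at 0.4 kHz.
93.2 kHz mod fs = 23 kHz.
23 kHz > fs/2 = 11.7 kHz, folds to fs − 23 kHz = 0.4 kHz.
Distinct values: {0.4 kHz, 4.4 kHz}.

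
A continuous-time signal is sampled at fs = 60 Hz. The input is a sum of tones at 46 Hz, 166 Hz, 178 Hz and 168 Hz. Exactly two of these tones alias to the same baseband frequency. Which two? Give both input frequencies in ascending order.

fs/2 = 30 Hz.
46 Hz > fs/2 = 30 Hz, folds to fs − 46 Hz = 14 Hz.
166 Hz mod fs = 46 Hz.
46 Hz > fs/2 = 30 Hz, folds to fs − 46 Hz = 14 Hz.
178 Hz mod fs = 58 Hz.
58 Hz > fs/2 = 30 Hz, folds to fs − 58 Hz = 2 Hz.
168 Hz mod fs = 48 Hz.
48 Hz > fs/2 = 30 Hz, folds to fs − 48 Hz = 12 Hz.
46 Hz and 166 Hz both map to 14 Hz.

46 Hz, 166 Hz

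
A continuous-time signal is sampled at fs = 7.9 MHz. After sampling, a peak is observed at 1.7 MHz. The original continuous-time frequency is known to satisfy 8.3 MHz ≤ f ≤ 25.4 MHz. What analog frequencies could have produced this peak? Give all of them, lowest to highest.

9.6 MHz, 14.1 MHz, 17.5 MHz, 22 MHz, 25.4 MHz

Frequencies that alias to 1.7 MHz are k·fs ± 1.7 MHz for integer k ≥ 0.
k=0: 1.7 MHz.
k=1: 6.2 MHz, 9.6 MHz.
k=2: 14.1 MHz, 17.5 MHz.
k=3: 22 MHz, 25.4 MHz.
k=4: 29.9 MHz, 33.3 MHz.
Within [8.3 MHz, 25.4 MHz]: 9.6 MHz, 14.1 MHz, 17.5 MHz, 22 MHz, 25.4 MHz.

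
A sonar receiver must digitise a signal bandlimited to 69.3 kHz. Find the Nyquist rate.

138.6 kHz

Nyquist rate = 2 × 69.3 kHz = 138.6 kHz.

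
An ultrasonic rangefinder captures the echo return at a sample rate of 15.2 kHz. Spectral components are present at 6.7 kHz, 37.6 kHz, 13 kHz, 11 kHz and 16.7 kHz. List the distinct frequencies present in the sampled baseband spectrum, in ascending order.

fs/2 = 7.6 kHz.
6.7 kHz ≤ fs/2 = 7.6 kHz, passes unchanged.
37.6 kHz mod fs = 7.2 kHz.
7.2 kHz ≤ fs/2 = 7.6 kHz, appears at 7.2 kHz.
13 kHz > fs/2 = 7.6 kHz, folds to fs − 13 kHz = 2.2 kHz.
11 kHz > fs/2 = 7.6 kHz, folds to fs − 11 kHz = 4.2 kHz.
16.7 kHz mod fs = 1.5 kHz.
1.5 kHz ≤ fs/2 = 7.6 kHz, appears at 1.5 kHz.
Distinct values: {1.5 kHz, 2.2 kHz, 4.2 kHz, 6.7 kHz, 7.2 kHz}.

1.5 kHz, 2.2 kHz, 4.2 kHz, 6.7 kHz, 7.2 kHz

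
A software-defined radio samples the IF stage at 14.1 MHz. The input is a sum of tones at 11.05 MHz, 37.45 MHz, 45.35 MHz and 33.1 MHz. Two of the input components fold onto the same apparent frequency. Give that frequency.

fs/2 = 7.05 MHz.
11.05 MHz > fs/2 = 7.05 MHz, folds to fs − 11.05 MHz = 3.05 MHz.
37.45 MHz mod fs = 9.25 MHz.
9.25 MHz > fs/2 = 7.05 MHz, folds to fs − 9.25 MHz = 4.85 MHz.
45.35 MHz mod fs = 3.05 MHz.
3.05 MHz ≤ fs/2 = 7.05 MHz, appears at 3.05 MHz.
33.1 MHz mod fs = 4.9 MHz.
4.9 MHz ≤ fs/2 = 7.05 MHz, appears at 4.9 MHz.
11.05 MHz and 45.35 MHz both map to 3.05 MHz.

3.05 MHz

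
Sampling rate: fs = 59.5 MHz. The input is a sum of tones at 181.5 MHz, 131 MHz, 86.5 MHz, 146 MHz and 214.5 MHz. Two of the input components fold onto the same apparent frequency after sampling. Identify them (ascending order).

fs/2 = 29.75 MHz.
181.5 MHz mod fs = 3 MHz.
3 MHz ≤ fs/2 = 29.75 MHz, appears at 3 MHz.
131 MHz mod fs = 12 MHz.
12 MHz ≤ fs/2 = 29.75 MHz, appears at 12 MHz.
86.5 MHz mod fs = 27 MHz.
27 MHz ≤ fs/2 = 29.75 MHz, appears at 27 MHz.
146 MHz mod fs = 27 MHz.
27 MHz ≤ fs/2 = 29.75 MHz, appears at 27 MHz.
214.5 MHz mod fs = 36 MHz.
36 MHz > fs/2 = 29.75 MHz, folds to fs − 36 MHz = 23.5 MHz.
86.5 MHz and 146 MHz both map to 27 MHz.

86.5 MHz, 146 MHz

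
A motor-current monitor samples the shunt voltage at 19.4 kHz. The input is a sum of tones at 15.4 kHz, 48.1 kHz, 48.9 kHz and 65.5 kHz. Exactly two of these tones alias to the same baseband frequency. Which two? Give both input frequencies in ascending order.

fs/2 = 9.7 kHz.
15.4 kHz > fs/2 = 9.7 kHz, folds to fs − 15.4 kHz = 4 kHz.
48.1 kHz mod fs = 9.3 kHz.
9.3 kHz ≤ fs/2 = 9.7 kHz, appears at 9.3 kHz.
48.9 kHz mod fs = 10.1 kHz.
10.1 kHz > fs/2 = 9.7 kHz, folds to fs − 10.1 kHz = 9.3 kHz.
65.5 kHz mod fs = 7.3 kHz.
7.3 kHz ≤ fs/2 = 9.7 kHz, appears at 7.3 kHz.
48.1 kHz and 48.9 kHz both map to 9.3 kHz.

48.1 kHz, 48.9 kHz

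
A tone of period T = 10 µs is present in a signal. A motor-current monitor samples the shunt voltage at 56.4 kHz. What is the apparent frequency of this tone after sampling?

12.8 kHz

T = 10 µs → f = 1/T = 100 kHz.
100 kHz mod fs = 43.6 kHz.
43.6 kHz > fs/2 = 28.2 kHz, folds to fs − 43.6 kHz = 12.8 kHz.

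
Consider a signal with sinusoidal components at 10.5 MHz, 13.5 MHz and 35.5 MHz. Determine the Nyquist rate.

Highest-frequency component: 35.5 MHz.
Nyquist rate = 2 × 35.5 MHz = 71 MHz.

71 MHz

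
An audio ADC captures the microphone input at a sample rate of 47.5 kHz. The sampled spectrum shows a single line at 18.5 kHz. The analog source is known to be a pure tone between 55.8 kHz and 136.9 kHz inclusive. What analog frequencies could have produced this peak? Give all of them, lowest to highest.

Frequencies that alias to 18.5 kHz are k·fs ± 18.5 kHz for integer k ≥ 0.
k=0: 18.5 kHz.
k=1: 29 kHz, 66 kHz.
k=2: 76.5 kHz, 113.5 kHz.
k=3: 124 kHz, 161 kHz.
k=4: 171.5 kHz, 208.5 kHz.
Within [55.8 kHz, 136.9 kHz]: 66 kHz, 76.5 kHz, 113.5 kHz, 124 kHz.

66 kHz, 76.5 kHz, 113.5 kHz, 124 kHz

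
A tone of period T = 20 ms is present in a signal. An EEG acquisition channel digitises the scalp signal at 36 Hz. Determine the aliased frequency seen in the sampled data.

T = 20 ms → f = 1/T = 50 Hz.
50 Hz mod fs = 14 Hz.
14 Hz ≤ fs/2 = 18 Hz, appears at 14 Hz.

14 Hz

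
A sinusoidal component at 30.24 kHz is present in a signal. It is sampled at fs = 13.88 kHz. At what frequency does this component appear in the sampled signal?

2.48 kHz

30.24 kHz mod fs = 2.48 kHz.
2.48 kHz ≤ fs/2 = 6.94 kHz, appears at 2.48 kHz.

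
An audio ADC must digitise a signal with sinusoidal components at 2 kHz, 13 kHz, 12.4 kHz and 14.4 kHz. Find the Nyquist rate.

Highest-frequency component: 14.4 kHz.
Nyquist rate = 2 × 14.4 kHz = 28.8 kHz.

28.8 kHz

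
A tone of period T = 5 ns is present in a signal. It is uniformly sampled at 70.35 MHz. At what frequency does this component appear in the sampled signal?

T = 5 ns → f = 1/T = 200 MHz.
200 MHz mod fs = 59.3 MHz.
59.3 MHz > fs/2 = 35.175 MHz, folds to fs − 59.3 MHz = 11.05 MHz.

11.05 MHz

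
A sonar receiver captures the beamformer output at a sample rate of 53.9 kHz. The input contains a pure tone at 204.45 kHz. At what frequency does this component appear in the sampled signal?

204.45 kHz mod fs = 42.75 kHz.
42.75 kHz > fs/2 = 26.95 kHz, folds to fs − 42.75 kHz = 11.15 kHz.

11.15 kHz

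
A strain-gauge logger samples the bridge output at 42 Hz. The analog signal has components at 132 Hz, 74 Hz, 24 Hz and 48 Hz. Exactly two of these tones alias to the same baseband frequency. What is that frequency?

fs/2 = 21 Hz.
132 Hz mod fs = 6 Hz.
6 Hz ≤ fs/2 = 21 Hz, appears at 6 Hz.
74 Hz mod fs = 32 Hz.
32 Hz > fs/2 = 21 Hz, folds to fs − 32 Hz = 10 Hz.
24 Hz > fs/2 = 21 Hz, folds to fs − 24 Hz = 18 Hz.
48 Hz mod fs = 6 Hz.
6 Hz ≤ fs/2 = 21 Hz, appears at 6 Hz.
48 Hz and 132 Hz both map to 6 Hz.

6 Hz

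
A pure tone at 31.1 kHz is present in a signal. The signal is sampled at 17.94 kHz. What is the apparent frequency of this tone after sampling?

31.1 kHz mod fs = 13.16 kHz.
13.16 kHz > fs/2 = 8.97 kHz, folds to fs − 13.16 kHz = 4.78 kHz.

4.78 kHz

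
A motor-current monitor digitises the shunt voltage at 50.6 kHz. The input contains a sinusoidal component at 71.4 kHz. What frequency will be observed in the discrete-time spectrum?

71.4 kHz mod fs = 20.8 kHz.
20.8 kHz ≤ fs/2 = 25.3 kHz, appears at 20.8 kHz.

20.8 kHz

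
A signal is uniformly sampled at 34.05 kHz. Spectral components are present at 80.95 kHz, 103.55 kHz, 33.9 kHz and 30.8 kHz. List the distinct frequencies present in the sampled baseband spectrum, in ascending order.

fs/2 = 17.025 kHz.
80.95 kHz mod fs = 12.85 kHz.
12.85 kHz ≤ fs/2 = 17.025 kHz, appears at 12.85 kHz.
103.55 kHz mod fs = 1.4 kHz.
1.4 kHz ≤ fs/2 = 17.025 kHz, appears at 1.4 kHz.
33.9 kHz > fs/2 = 17.025 kHz, folds to fs − 33.9 kHz = 0.15 kHz.
30.8 kHz > fs/2 = 17.025 kHz, folds to fs − 30.8 kHz = 3.25 kHz.
Distinct values: {0.15 kHz, 1.4 kHz, 3.25 kHz, 12.85 kHz}.

0.15 kHz, 1.4 kHz, 3.25 kHz, 12.85 kHz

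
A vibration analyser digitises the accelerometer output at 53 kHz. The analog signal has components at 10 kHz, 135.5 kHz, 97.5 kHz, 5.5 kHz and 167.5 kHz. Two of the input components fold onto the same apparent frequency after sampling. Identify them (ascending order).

97.5 kHz, 167.5 kHz

fs/2 = 26.5 kHz.
10 kHz ≤ fs/2 = 26.5 kHz, passes unchanged.
135.5 kHz mod fs = 29.5 kHz.
29.5 kHz > fs/2 = 26.5 kHz, folds to fs − 29.5 kHz = 23.5 kHz.
97.5 kHz mod fs = 44.5 kHz.
44.5 kHz > fs/2 = 26.5 kHz, folds to fs − 44.5 kHz = 8.5 kHz.
5.5 kHz ≤ fs/2 = 26.5 kHz, passes unchanged.
167.5 kHz mod fs = 8.5 kHz.
8.5 kHz ≤ fs/2 = 26.5 kHz, appears at 8.5 kHz.
97.5 kHz and 167.5 kHz both map to 8.5 kHz.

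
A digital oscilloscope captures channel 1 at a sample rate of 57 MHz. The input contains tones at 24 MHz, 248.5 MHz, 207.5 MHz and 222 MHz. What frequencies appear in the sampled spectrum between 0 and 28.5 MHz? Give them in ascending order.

fs/2 = 28.5 MHz.
24 MHz ≤ fs/2 = 28.5 MHz, passes unchanged.
248.5 MHz mod fs = 20.5 MHz.
20.5 MHz ≤ fs/2 = 28.5 MHz, appears at 20.5 MHz.
207.5 MHz mod fs = 36.5 MHz.
36.5 MHz > fs/2 = 28.5 MHz, folds to fs − 36.5 MHz = 20.5 MHz.
222 MHz mod fs = 51 MHz.
51 MHz > fs/2 = 28.5 MHz, folds to fs − 51 MHz = 6 MHz.
Distinct values: {6 MHz, 20.5 MHz, 24 MHz}.

6 MHz, 20.5 MHz, 24 MHz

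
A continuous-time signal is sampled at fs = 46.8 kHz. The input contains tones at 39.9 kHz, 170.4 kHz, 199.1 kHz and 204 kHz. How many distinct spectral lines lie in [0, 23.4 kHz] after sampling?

3

fs/2 = 23.4 kHz.
39.9 kHz > fs/2 = 23.4 kHz, folds to fs − 39.9 kHz = 6.9 kHz.
170.4 kHz mod fs = 30 kHz.
30 kHz > fs/2 = 23.4 kHz, folds to fs − 30 kHz = 16.8 kHz.
199.1 kHz mod fs = 11.9 kHz.
11.9 kHz ≤ fs/2 = 23.4 kHz, appears at 11.9 kHz.
204 kHz mod fs = 16.8 kHz.
16.8 kHz ≤ fs/2 = 23.4 kHz, appears at 16.8 kHz.
Distinct values: {6.9 kHz, 11.9 kHz, 16.8 kHz} → 3.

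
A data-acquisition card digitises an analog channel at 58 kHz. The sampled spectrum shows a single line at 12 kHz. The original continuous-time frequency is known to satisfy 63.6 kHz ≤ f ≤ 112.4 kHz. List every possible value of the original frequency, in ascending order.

70 kHz, 104 kHz

Frequencies that alias to 12 kHz are k·fs ± 12 kHz for integer k ≥ 0.
k=0: 12 kHz.
k=1: 46 kHz, 70 kHz.
k=2: 104 kHz, 128 kHz.
k=3: 162 kHz, 186 kHz.
Within [63.6 kHz, 112.4 kHz]: 70 kHz, 104 kHz.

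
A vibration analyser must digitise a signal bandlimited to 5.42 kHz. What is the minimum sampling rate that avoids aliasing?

Nyquist rate = 2 × 5.42 kHz = 10.84 kHz.

10.84 kHz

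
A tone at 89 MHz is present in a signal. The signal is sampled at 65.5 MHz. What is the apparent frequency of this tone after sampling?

89 MHz mod fs = 23.5 MHz.
23.5 MHz ≤ fs/2 = 32.75 MHz, appears at 23.5 MHz.

23.5 MHz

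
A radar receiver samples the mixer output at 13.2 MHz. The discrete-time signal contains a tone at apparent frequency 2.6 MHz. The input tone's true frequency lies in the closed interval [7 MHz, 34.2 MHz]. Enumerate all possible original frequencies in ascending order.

10.6 MHz, 15.8 MHz, 23.8 MHz, 29 MHz

Frequencies that alias to 2.6 MHz are k·fs ± 2.6 MHz for integer k ≥ 0.
k=0: 2.6 MHz.
k=1: 10.6 MHz, 15.8 MHz.
k=2: 23.8 MHz, 29 MHz.
k=3: 37 MHz, 42.2 MHz.
Within [7 MHz, 34.2 MHz]: 10.6 MHz, 15.8 MHz, 23.8 MHz, 29 MHz.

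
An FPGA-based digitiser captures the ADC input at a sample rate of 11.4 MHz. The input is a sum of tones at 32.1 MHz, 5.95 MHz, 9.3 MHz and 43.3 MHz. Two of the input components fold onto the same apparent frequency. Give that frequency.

fs/2 = 5.7 MHz.
32.1 MHz mod fs = 9.3 MHz.
9.3 MHz > fs/2 = 5.7 MHz, folds to fs − 9.3 MHz = 2.1 MHz.
5.95 MHz > fs/2 = 5.7 MHz, folds to fs − 5.95 MHz = 5.45 MHz.
9.3 MHz > fs/2 = 5.7 MHz, folds to fs − 9.3 MHz = 2.1 MHz.
43.3 MHz mod fs = 9.1 MHz.
9.1 MHz > fs/2 = 5.7 MHz, folds to fs − 9.1 MHz = 2.3 MHz.
9.3 MHz and 32.1 MHz both map to 2.1 MHz.

2.1 MHz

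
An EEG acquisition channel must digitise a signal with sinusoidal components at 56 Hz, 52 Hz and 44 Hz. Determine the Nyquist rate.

Highest-frequency component: 56 Hz.
Nyquist rate = 2 × 56 Hz = 112 Hz.

112 Hz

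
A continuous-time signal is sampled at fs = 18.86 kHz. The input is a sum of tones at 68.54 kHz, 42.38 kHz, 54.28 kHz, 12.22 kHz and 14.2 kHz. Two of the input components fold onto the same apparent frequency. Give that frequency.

fs/2 = 9.43 kHz.
68.54 kHz mod fs = 11.96 kHz.
11.96 kHz > fs/2 = 9.43 kHz, folds to fs − 11.96 kHz = 6.9 kHz.
42.38 kHz mod fs = 4.66 kHz.
4.66 kHz ≤ fs/2 = 9.43 kHz, appears at 4.66 kHz.
54.28 kHz mod fs = 16.56 kHz.
16.56 kHz > fs/2 = 9.43 kHz, folds to fs − 16.56 kHz = 2.3 kHz.
12.22 kHz > fs/2 = 9.43 kHz, folds to fs − 12.22 kHz = 6.64 kHz.
14.2 kHz > fs/2 = 9.43 kHz, folds to fs − 14.2 kHz = 4.66 kHz.
14.2 kHz and 42.38 kHz both map to 4.66 kHz.

4.66 kHz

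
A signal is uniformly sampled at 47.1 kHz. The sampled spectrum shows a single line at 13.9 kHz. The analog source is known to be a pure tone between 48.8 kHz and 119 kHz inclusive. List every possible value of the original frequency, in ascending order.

61 kHz, 80.3 kHz, 108.1 kHz

Frequencies that alias to 13.9 kHz are k·fs ± 13.9 kHz for integer k ≥ 0.
k=0: 13.9 kHz.
k=1: 33.2 kHz, 61 kHz.
k=2: 80.3 kHz, 108.1 kHz.
k=3: 127.4 kHz, 155.2 kHz.
Within [48.8 kHz, 119 kHz]: 61 kHz, 80.3 kHz, 108.1 kHz.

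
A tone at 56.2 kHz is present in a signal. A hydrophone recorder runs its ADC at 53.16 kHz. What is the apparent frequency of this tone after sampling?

56.2 kHz mod fs = 3.04 kHz.
3.04 kHz ≤ fs/2 = 26.58 kHz, appears at 3.04 kHz.

3.04 kHz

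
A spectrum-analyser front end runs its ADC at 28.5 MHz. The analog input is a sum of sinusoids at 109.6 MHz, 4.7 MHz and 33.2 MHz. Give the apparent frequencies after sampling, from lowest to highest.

4.4 MHz, 4.7 MHz

fs/2 = 14.25 MHz.
109.6 MHz mod fs = 24.1 MHz.
24.1 MHz > fs/2 = 14.25 MHz, folds to fs − 24.1 MHz = 4.4 MHz.
4.7 MHz ≤ fs/2 = 14.25 MHz, passes unchanged.
33.2 MHz mod fs = 4.7 MHz.
4.7 MHz ≤ fs/2 = 14.25 MHz, appears at 4.7 MHz.
Distinct values: {4.4 MHz, 4.7 MHz}.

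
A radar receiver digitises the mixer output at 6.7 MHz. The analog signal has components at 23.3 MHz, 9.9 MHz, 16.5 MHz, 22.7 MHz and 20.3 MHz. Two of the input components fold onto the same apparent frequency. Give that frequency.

fs/2 = 3.35 MHz.
23.3 MHz mod fs = 3.2 MHz.
3.2 MHz ≤ fs/2 = 3.35 MHz, appears at 3.2 MHz.
9.9 MHz mod fs = 3.2 MHz.
3.2 MHz ≤ fs/2 = 3.35 MHz, appears at 3.2 MHz.
16.5 MHz mod fs = 3.1 MHz.
3.1 MHz ≤ fs/2 = 3.35 MHz, appears at 3.1 MHz.
22.7 MHz mod fs = 2.6 MHz.
2.6 MHz ≤ fs/2 = 3.35 MHz, appears at 2.6 MHz.
20.3 MHz mod fs = 0.2 MHz.
0.2 MHz ≤ fs/2 = 3.35 MHz, appears at 0.2 MHz.
9.9 MHz and 23.3 MHz both map to 3.2 MHz.

3.2 MHz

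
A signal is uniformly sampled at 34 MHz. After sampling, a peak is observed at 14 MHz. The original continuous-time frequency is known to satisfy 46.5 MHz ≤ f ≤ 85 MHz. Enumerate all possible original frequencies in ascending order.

Frequencies that alias to 14 MHz are k·fs ± 14 MHz for integer k ≥ 0.
k=0: 14 MHz.
k=1: 20 MHz, 48 MHz.
k=2: 54 MHz, 82 MHz.
k=3: 88 MHz, 116 MHz.
Within [46.5 MHz, 85 MHz]: 48 MHz, 54 MHz, 82 MHz.

48 MHz, 54 MHz, 82 MHz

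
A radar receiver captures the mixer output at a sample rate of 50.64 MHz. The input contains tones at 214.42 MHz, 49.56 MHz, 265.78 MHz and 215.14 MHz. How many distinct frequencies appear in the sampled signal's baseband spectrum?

3

fs/2 = 25.32 MHz.
214.42 MHz mod fs = 11.86 MHz.
11.86 MHz ≤ fs/2 = 25.32 MHz, appears at 11.86 MHz.
49.56 MHz > fs/2 = 25.32 MHz, folds to fs − 49.56 MHz = 1.08 MHz.
265.78 MHz mod fs = 12.58 MHz.
12.58 MHz ≤ fs/2 = 25.32 MHz, appears at 12.58 MHz.
215.14 MHz mod fs = 12.58 MHz.
12.58 MHz ≤ fs/2 = 25.32 MHz, appears at 12.58 MHz.
Distinct values: {1.08 MHz, 11.86 MHz, 12.58 MHz} → 3.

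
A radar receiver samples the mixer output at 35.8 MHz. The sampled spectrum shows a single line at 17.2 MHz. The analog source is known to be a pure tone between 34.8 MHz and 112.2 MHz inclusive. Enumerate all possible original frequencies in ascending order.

Frequencies that alias to 17.2 MHz are k·fs ± 17.2 MHz for integer k ≥ 0.
k=0: 17.2 MHz.
k=1: 18.6 MHz, 53 MHz.
k=2: 54.4 MHz, 88.8 MHz.
k=3: 90.2 MHz, 124.6 MHz.
k=4: 126 MHz, 160.4 MHz.
Within [34.8 MHz, 112.2 MHz]: 53 MHz, 54.4 MHz, 88.8 MHz, 90.2 MHz.

53 MHz, 54.4 MHz, 88.8 MHz, 90.2 MHz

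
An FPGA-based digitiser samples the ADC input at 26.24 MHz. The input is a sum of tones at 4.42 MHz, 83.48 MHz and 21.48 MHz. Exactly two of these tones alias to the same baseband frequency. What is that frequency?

fs/2 = 13.12 MHz.
4.42 MHz ≤ fs/2 = 13.12 MHz, passes unchanged.
83.48 MHz mod fs = 4.76 MHz.
4.76 MHz ≤ fs/2 = 13.12 MHz, appears at 4.76 MHz.
21.48 MHz > fs/2 = 13.12 MHz, folds to fs − 21.48 MHz = 4.76 MHz.
21.48 MHz and 83.48 MHz both map to 4.76 MHz.

4.76 MHz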